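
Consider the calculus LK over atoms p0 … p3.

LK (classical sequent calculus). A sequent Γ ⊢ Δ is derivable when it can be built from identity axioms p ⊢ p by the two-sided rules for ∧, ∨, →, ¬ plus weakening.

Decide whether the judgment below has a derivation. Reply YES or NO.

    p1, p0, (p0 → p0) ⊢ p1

Derivation (root first):
[→L] p1, p0, (p0 → p0) ⊢ p1
  [Ax] p0 ⊢ p0
  [WL] p1, p0 ⊢ p1
    [Ax] p1 ⊢ p1

Result: YES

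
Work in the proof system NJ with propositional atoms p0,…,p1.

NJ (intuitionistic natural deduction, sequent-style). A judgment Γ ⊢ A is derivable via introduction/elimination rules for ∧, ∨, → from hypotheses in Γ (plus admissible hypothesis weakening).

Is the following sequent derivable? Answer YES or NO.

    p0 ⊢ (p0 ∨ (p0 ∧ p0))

Derivation trace:
[∨I₂] p0 ⊢ (p0 ∨ (p0 ∧ p0))
  [∧I] p0 ⊢ (p0 ∧ p0)
    [Ax] p0 ⊢ p0
    [Ax] p0 ⊢ p0

Result: YES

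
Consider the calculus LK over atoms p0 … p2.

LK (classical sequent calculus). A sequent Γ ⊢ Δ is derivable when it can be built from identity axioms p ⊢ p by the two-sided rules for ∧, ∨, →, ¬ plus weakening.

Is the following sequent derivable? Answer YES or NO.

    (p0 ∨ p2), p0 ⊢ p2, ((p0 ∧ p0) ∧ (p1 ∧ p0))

Enumerate valuations to refute Γ ⊢ Δ:
  v=000: Γ:[(p0 ∨ p2)=F, p0=F] Δ:[p2=F, ((p0 ∧ p0) ∧ (p1 ∧ p0))=F] refutes=False
  v=001: Γ:[(p0 ∨ p2)=T, p0=F] Δ:[p2=T, ((p0 ∧ p0) ∧ (p1 ∧ p0))=F] refutes=False
  v=010: Γ:[(p0 ∨ p2)=F, p0=F] Δ:[p2=F, ((p0 ∧ p0) ∧ (p1 ∧ p0))=F] refutes=False
  v=011: Γ:[(p0 ∨ p2)=T, p0=F] Δ:[p2=T, ((p0 ∧ p0) ∧ (p1 ∧ p0))=F] refutes=False
  v=100: Γ:[(p0 ∨ p2)=T, p0=T] Δ:[p2=F, ((p0 ∧ p0) ∧ (p1 ∧ p0))=F] refutes=True  ← countermodel

Result: NO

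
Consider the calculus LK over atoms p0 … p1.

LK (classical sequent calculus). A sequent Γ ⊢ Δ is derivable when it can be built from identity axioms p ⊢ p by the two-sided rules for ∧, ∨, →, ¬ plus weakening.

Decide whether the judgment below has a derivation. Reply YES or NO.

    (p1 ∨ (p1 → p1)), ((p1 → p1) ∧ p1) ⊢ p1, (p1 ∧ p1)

Derivation trace:
[∧L] (p1 ∨ (p1 → p1)), ((p1 → p1) ∧ p1) ⊢ p1, (p1 ∧ p1)
  [∧R] p1, (p1 ∨ (p1 → p1)), (p1 → p1) ⊢ p1, (p1 ∧ p1)
    [WR] p1, (p1 → p1) ⊢ p1, p1
      [→L] p1, (p1 → p1) ⊢ p1
        [Ax] p1 ⊢ p1
        [Ax] p1 ⊢ p1
    [∨L] p1, (p1 ∨ (p1 → p1)) ⊢ p1
      [Ax] p1 ⊢ p1
      [→L] p1, (p1 → p1) ⊢ p1
        [Ax] p1 ⊢ p1
        [Ax] p1 ⊢ p1

Result: YES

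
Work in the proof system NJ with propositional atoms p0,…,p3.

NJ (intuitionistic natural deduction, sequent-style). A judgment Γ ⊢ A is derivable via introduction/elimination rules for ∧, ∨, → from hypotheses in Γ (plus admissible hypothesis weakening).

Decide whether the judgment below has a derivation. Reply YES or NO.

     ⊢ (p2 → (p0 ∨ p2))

Proof tree:
[→I]  ⊢ (p2 → (p0 ∨ p2))
  [∨I₂] p2 ⊢ (p0 ∨ p2)
    [Ax] p2 ⊢ p2

Result: YES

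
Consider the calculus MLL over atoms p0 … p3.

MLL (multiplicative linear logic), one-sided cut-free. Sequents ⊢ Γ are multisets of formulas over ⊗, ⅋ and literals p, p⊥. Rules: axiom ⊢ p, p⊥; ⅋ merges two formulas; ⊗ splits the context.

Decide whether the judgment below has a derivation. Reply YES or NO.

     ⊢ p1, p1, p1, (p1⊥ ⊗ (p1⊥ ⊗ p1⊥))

Derivation trace:
[⊗]  ⊢ p1, p1, p1, (p1⊥ ⊗ (p1⊥ ⊗ p1⊥))
  [Ax]  ⊢ p1, p1⊥
  [⊗]  ⊢ p1, p1, (p1⊥ ⊗ p1⊥)
    [Ax]  ⊢ p1, p1⊥
    [Ax]  ⊢ p1, p1⊥

Result: YES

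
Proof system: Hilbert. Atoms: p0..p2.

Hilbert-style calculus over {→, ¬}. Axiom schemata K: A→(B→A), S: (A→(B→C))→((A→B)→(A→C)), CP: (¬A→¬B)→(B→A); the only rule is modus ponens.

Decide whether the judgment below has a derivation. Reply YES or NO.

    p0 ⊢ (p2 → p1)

Search for a countermodel by truth-table:
  v=000: Γ:[p0=F] Δ:[(p2 → p1)=T] refutes=False
  v=001: Γ:[p0=F] Δ:[(p2 → p1)=F] refutes=False
  v=010: Γ:[p0=F] Δ:[(p2 → p1)=T] refutes=False
  v=011: Γ:[p0=F] Δ:[(p2 → p1)=T] refutes=False
  v=100: Γ:[p0=T] Δ:[(p2 → p1)=T] refutes=False
  v=101: Γ:[p0=T] Δ:[(p2 → p1)=F] refutes=True  ← countermodel

Result: NO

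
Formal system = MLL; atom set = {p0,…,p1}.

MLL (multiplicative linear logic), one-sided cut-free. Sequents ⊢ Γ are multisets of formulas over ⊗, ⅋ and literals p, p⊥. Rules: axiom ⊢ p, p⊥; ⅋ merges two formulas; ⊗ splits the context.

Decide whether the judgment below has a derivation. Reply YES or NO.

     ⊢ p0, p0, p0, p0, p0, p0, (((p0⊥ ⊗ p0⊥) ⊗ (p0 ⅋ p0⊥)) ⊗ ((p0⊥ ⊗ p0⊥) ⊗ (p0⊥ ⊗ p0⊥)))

Derivation trace:
[⊗]  ⊢ p0, p0, p0, p0, p0, p0, (((p0⊥ ⊗ p0⊥) ⊗ (p0 ⅋ p0⊥)) ⊗ ((p0⊥ ⊗ p0⊥) ⊗ (p0⊥ ⊗ p0⊥)))
  [⊗]  ⊢ p0, p0, ((p0⊥ ⊗ p0⊥) ⊗ (p0 ⅋ p0⊥))
    [⊗]  ⊢ p0, p0, (p0⊥ ⊗ p0⊥)
      [Ax]  ⊢ p0, p0⊥
      [Ax]  ⊢ p0, p0⊥
    [⅋]  ⊢ (p0 ⅋ p0⊥)
      [Ax]  ⊢ p0, p0⊥
  [⊗]  ⊢ p0, p0, p0, p0, ((p0⊥ ⊗ p0⊥) ⊗ (p0⊥ ⊗ p0⊥))
    [⊗]  ⊢ p0, p0, (p0⊥ ⊗ p0⊥)
      [Ax]  ⊢ p0, p0⊥
      [Ax]  ⊢ p0, p0⊥
    [⊗]  ⊢ p0, p0, (p0⊥ ⊗ p0⊥)
      [Ax]  ⊢ p0, p0⊥
      [Ax]  ⊢ p0, p0⊥

Result: YES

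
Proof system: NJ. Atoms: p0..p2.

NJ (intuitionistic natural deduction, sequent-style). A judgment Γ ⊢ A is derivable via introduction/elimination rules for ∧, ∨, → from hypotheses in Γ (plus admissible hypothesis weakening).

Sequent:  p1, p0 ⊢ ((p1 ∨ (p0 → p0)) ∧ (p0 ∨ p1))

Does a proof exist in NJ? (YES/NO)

Derivation trace:
[∧I] p1, p0 ⊢ ((p1 ∨ (p0 → p0)) ∧ (p0 ∨ p1))
  [∨I₂] p1 ⊢ (p1 ∨ (p0 → p0))
    [Wk] p1 ⊢ (p0 → p0)
      [→I]  ⊢ (p0 → p0)
        [Ax] p0 ⊢ p0
  [∨I₁] p0 ⊢ (p0 ∨ p1)
    [Ax] p0 ⊢ p0

Result: YES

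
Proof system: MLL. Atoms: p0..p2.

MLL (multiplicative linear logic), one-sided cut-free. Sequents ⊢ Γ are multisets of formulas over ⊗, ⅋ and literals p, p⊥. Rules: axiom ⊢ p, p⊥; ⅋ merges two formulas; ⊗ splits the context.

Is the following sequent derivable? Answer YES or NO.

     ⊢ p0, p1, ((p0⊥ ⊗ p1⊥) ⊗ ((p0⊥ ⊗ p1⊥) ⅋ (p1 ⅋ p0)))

Derivation (root first):
[⊗]  ⊢ p0, p1, ((p0⊥ ⊗ p1⊥) ⊗ ((p0⊥ ⊗ p1⊥) ⅋ (p1 ⅋ p0)))
  [⊗]  ⊢ p0, p1, (p0⊥ ⊗ p1⊥)
    [Ax]  ⊢ p0, p0⊥
    [Ax]  ⊢ p1, p1⊥
  [⅋]  ⊢ ((p0⊥ ⊗ p1⊥) ⅋ (p1 ⅋ p0))
    [⅋]  ⊢ (p0⊥ ⊗ p1⊥), (p1 ⅋ p0)
      [⊗]  ⊢ p0, p1, (p0⊥ ⊗ p1⊥)
        [Ax]  ⊢ p0, p0⊥
        [Ax]  ⊢ p1, p1⊥

Result: YES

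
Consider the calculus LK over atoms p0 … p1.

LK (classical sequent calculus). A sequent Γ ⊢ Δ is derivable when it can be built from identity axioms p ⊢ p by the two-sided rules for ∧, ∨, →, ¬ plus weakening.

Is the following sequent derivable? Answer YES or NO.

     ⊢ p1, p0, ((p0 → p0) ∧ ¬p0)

Derivation trace:
[∧R]  ⊢ p1, p0, ((p0 → p0) ∧ ¬p0)
  [→R]  ⊢ p1, (p0 → p0)
    [WR] p0 ⊢ p0, p1
      [Ax] p0 ⊢ p0
  [¬R]  ⊢ p0, ¬p0
    [Ax] p0 ⊢ p0

Result: YES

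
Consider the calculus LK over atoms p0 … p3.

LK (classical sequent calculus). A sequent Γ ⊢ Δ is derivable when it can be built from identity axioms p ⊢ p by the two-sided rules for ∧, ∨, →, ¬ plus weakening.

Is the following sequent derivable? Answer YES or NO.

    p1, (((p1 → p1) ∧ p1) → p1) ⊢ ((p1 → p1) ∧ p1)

Proof tree:
[→L] p1, (((p1 → p1) ∧ p1) → p1) ⊢ ((p1 → p1) ∧ p1)
  [∧R] p1 ⊢ ((p1 → p1) ∧ p1)
    [→R]  ⊢ (p1 → p1)
      [Ax] p1 ⊢ p1
    [Ax] p1 ⊢ p1
  [∧R] p1 ⊢ ((p1 → p1) ∧ p1)
    [→R]  ⊢ (p1 → p1)
      [Ax] p1 ⊢ p1
    [Ax] p1 ⊢ p1

Result: YES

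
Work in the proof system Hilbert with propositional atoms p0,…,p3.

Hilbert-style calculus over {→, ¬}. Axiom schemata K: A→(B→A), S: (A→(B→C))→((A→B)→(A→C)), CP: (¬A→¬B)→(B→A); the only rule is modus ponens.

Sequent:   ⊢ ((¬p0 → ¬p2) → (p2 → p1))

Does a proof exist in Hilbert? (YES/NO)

Truth-table refutation:
  v=0000: Γ:[] Δ:[((¬p0 → ¬p2) → (p2 → p1))=T] refutes=False
  v=0001: Γ:[] Δ:[((¬p0 → ¬p2) → (p2 → p1))=T] refutes=False
  v=0010: Γ:[] Δ:[((¬p0 → ¬p2) → (p2 → p1))=T] refutes=False
  v=0011: Γ:[] Δ:[((¬p0 → ¬p2) → (p2 → p1))=T] refutes=False
  v=0100: Γ:[] Δ:[((¬p0 → ¬p2) → (p2 → p1))=T] refutes=False
  v=0101: Γ:[] Δ:[((¬p0 → ¬p2) → (p2 → p1))=T] refutes=False
  v=0110: Γ:[] Δ:[((¬p0 → ¬p2) → (p2 → p1))=T] refutes=False
  v=0111: Γ:[] Δ:[((¬p0 → ¬p2) → (p2 → p1))=T] refutes=False
  v=1000: Γ:[] Δ:[((¬p0 → ¬p2) → (p2 → p1))=T] refutes=False
  v=1001: Γ:[] Δ:[((¬p0 → ¬p2) → (p2 → p1))=T] refutes=False
  v=1010: Γ:[] Δ:[((¬p0 → ¬p2) → (p2 → p1))=F] refutes=True  ← countermodel

Result: NO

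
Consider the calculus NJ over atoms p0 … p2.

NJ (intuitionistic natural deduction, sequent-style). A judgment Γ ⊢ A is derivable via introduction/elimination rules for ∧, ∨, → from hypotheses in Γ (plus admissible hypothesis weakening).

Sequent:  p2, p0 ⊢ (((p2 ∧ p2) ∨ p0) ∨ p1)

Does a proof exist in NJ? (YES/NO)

Derivation trace:
[Wk] p2, p0 ⊢ (((p2 ∧ p2) ∨ p0) ∨ p1)
  [∨I₁] p2 ⊢ (((p2 ∧ p2) ∨ p0) ∨ p1)
    [∨I₁] p2 ⊢ ((p2 ∧ p2) ∨ p0)
      [∧I] p2 ⊢ (p2 ∧ p2)
        [Ax] p2 ⊢ p2
        [Ax] p2 ⊢ p2

Result: YES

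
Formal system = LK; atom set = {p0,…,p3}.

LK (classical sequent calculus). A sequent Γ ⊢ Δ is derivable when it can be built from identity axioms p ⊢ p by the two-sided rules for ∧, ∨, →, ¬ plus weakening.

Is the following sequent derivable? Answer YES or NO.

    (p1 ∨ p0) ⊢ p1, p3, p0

Derivation trace:
[∨L] (p1 ∨ p0) ⊢ p1, p3, p0
  [WR] p1 ⊢ p1, p3
    [Ax] p1 ⊢ p1
  [Ax] p0 ⊢ p0

Result: YES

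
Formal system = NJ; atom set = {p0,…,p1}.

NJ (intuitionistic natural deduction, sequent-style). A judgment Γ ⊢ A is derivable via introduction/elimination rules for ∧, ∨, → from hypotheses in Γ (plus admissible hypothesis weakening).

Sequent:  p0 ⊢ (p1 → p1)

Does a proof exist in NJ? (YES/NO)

Derivation trace:
[Wk] p0 ⊢ (p1 → p1)
  [→I]  ⊢ (p1 → p1)
    [Ax] p1 ⊢ p1

Result: YES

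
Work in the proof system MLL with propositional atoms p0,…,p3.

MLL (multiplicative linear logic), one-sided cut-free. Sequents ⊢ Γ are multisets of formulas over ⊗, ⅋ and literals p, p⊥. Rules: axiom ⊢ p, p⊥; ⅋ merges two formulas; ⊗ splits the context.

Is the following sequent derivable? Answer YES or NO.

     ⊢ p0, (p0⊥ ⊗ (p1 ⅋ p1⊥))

Proof tree:
[⊗]  ⊢ p0, (p0⊥ ⊗ (p1 ⅋ p1⊥))
  [Ax]  ⊢ p0, p0⊥
  [⅋]  ⊢ (p1 ⅋ p1⊥)
    [Ax]  ⊢ p1, p1⊥

Result: YES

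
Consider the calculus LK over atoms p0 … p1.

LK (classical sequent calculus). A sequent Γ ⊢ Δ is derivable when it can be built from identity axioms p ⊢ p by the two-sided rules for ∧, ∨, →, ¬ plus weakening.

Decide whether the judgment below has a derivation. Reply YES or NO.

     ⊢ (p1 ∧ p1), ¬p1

Derivation trace:
[¬R]  ⊢ (p1 ∧ p1), ¬p1
  [∧R] p1 ⊢ (p1 ∧ p1)
    [Ax] p1 ⊢ p1
    [Ax] p1 ⊢ p1

Result: YES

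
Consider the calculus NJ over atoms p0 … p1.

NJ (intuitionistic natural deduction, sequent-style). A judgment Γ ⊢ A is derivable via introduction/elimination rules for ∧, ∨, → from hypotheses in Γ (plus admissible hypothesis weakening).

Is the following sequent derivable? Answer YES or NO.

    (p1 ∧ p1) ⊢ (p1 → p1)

Proof tree:
[Wk] (p1 ∧ p1) ⊢ (p1 → p1)
  [→I]  ⊢ (p1 → p1)
    [Ax] p1 ⊢ p1

Result: YES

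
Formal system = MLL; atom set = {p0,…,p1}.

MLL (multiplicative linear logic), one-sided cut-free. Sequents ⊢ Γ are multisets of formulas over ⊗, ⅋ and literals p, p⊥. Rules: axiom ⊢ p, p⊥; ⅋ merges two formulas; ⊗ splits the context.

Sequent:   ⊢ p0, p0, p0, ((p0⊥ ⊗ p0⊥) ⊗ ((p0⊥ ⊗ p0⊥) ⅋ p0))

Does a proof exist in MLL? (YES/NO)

Derivation trace:
[⊗]  ⊢ p0, p0, p0, ((p0⊥ ⊗ p0⊥) ⊗ ((p0⊥ ⊗ p0⊥) ⅋ p0))
  [⊗]  ⊢ p0, p0, (p0⊥ ⊗ p0⊥)
    [Ax]  ⊢ p0, p0⊥
    [Ax]  ⊢ p0, p0⊥
  [⅋]  ⊢ p0, ((p0⊥ ⊗ p0⊥) ⅋ p0)
    [⊗]  ⊢ p0, p0, (p0⊥ ⊗ p0⊥)
      [Ax]  ⊢ p0, p0⊥
      [Ax]  ⊢ p0, p0⊥

Result: YES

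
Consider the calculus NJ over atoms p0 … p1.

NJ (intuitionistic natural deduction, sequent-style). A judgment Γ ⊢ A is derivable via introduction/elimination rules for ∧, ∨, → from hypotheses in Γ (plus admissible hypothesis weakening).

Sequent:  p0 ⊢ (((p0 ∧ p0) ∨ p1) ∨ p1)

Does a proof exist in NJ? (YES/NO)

Derivation (root first):
[∨I₁] p0 ⊢ (((p0 ∧ p0) ∨ p1) ∨ p1)
  [∨I₁] p0 ⊢ ((p0 ∧ p0) ∨ p1)
    [∧I] p0 ⊢ (p0 ∧ p0)
      [Ax] p0 ⊢ p0
      [Ax] p0 ⊢ p0

Result: YES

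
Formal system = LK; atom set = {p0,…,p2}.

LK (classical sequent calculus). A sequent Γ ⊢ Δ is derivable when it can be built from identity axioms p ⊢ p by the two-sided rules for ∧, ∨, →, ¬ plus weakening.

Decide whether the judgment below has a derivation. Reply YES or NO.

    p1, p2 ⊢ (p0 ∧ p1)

Truth-table refutation:
  v=000: Γ:[p1=F, p2=F] Δ:[(p0 ∧ p1)=F] refutes=False
  v=001: Γ:[p1=F, p2=T] Δ:[(p0 ∧ p1)=F] refutes=False
  v=010: Γ:[p1=T, p2=F] Δ:[(p0 ∧ p1)=F] refutes=False
  v=011: Γ:[p1=T, p2=T] Δ:[(p0 ∧ p1)=F] refutes=True  ← countermodel

Result: NO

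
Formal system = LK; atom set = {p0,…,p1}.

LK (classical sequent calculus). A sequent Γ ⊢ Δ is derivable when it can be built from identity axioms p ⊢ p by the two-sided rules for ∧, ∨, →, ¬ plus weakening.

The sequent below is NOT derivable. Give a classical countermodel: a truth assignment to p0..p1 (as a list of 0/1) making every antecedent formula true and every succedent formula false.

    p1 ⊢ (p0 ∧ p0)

Search for a countermodel by truth-table:
  v=00: Γ:[p1=F] Δ:[(p0 ∧ p0)=F] refutes=False
  v=01: Γ:[p1=T] Δ:[(p0 ∧ p0)=F] refutes=True  ← countermodel

Result: [0, 1]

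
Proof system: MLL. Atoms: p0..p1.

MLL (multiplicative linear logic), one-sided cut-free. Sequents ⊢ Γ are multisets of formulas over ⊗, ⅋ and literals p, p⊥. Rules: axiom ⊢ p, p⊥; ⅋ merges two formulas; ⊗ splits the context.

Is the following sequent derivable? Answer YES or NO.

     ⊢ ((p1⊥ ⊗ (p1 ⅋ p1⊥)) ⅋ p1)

Derivation trace:
[⅋]  ⊢ ((p1⊥ ⊗ (p1 ⅋ p1⊥)) ⅋ p1)
  [⊗]  ⊢ p1, (p1⊥ ⊗ (p1 ⅋ p1⊥))
    [Ax]  ⊢ p1, p1⊥
    [⅋]  ⊢ (p1 ⅋ p1⊥)
      [Ax]  ⊢ p1, p1⊥

Result: YES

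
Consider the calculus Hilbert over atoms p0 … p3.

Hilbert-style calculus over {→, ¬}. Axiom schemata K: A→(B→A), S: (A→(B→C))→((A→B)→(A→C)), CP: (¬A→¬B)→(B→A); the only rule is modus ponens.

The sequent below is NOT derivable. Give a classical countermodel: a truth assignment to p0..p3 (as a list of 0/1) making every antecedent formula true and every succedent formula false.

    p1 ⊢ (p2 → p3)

Truth-table refutation:
  v=0000: Γ:[p1=F] Δ:[(p2 → p3)=T] refutes=False
  v=0001: Γ:[p1=F] Δ:[(p2 → p3)=T] refutes=False
  v=0010: Γ:[p1=F] Δ:[(p2 → p3)=F] refutes=False
  v=0011: Γ:[p1=F] Δ:[(p2 → p3)=T] refutes=False
  v=0100: Γ:[p1=T] Δ:[(p2 → p3)=T] refutes=False
  v=0101: Γ:[p1=T] Δ:[(p2 → p3)=T] refutes=False
  v=0110: Γ:[p1=T] Δ:[(p2 → p3)=F] refutes=True  ← countermodel

Result: [0, 1, 1, 0]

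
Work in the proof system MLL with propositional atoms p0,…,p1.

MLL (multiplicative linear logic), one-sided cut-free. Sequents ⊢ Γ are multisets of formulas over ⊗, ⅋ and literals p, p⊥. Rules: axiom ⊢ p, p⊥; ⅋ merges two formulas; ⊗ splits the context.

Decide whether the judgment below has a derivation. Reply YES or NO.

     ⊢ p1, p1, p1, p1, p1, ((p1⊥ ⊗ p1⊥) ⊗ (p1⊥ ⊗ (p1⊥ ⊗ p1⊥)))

Proof tree:
[⊗]  ⊢ p1, p1, p1, p1, p1, ((p1⊥ ⊗ p1⊥) ⊗ (p1⊥ ⊗ (p1⊥ ⊗ p1⊥)))
  [⊗]  ⊢ p1, p1, (p1⊥ ⊗ p1⊥)
    [Ax]  ⊢ p1, p1⊥
    [Ax]  ⊢ p1, p1⊥
  [⊗]  ⊢ p1, p1, p1, (p1⊥ ⊗ (p1⊥ ⊗ p1⊥))
    [Ax]  ⊢ p1, p1⊥
    [⊗]  ⊢ p1, p1, (p1⊥ ⊗ p1⊥)
      [Ax]  ⊢ p1, p1⊥
      [Ax]  ⊢ p1, p1⊥

Result: YES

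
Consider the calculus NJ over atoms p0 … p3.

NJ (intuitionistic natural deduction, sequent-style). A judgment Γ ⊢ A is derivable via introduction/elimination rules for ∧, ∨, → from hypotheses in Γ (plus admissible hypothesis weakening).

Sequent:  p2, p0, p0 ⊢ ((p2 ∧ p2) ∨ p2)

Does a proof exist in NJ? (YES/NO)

Derivation (root first):
[Wk] p2, p0, p0 ⊢ ((p2 ∧ p2) ∨ p2)
  [∨I₁] p2, p0 ⊢ ((p2 ∧ p2) ∨ p2)
    [∧I] p2, p0 ⊢ (p2 ∧ p2)
      [Wk] p2, p0 ⊢ p2
        [Ax] p2 ⊢ p2
      [Ax] p2 ⊢ p2

Result: YES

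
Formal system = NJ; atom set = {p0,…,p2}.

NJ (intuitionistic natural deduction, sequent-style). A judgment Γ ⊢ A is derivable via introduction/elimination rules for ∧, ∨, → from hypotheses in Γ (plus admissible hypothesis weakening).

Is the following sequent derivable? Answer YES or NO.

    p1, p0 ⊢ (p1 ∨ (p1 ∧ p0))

Proof tree:
[∨I₂] p1, p0 ⊢ (p1 ∨ (p1 ∧ p0))
  [∧I] p1, p0 ⊢ (p1 ∧ p0)
    [Ax] p1 ⊢ p1
    [Ax] p0 ⊢ p0

Result: YES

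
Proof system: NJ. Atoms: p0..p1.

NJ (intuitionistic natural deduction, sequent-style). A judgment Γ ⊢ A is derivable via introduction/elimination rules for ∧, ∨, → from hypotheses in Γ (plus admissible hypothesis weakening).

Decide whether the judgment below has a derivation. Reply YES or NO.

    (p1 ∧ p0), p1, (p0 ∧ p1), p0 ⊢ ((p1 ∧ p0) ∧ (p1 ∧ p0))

Proof tree:
[∧I] (p1 ∧ p0), p1, (p0 ∧ p1), p0 ⊢ ((p1 ∧ p0) ∧ (p1 ∧ p0))
  [Wk] p1, p0, (p0 ∧ p1), (p1 ∧ p0) ⊢ (p1 ∧ p0)
    [Wk] p1, p0, (p0 ∧ p1) ⊢ (p1 ∧ p0)
      [∧I] p1, p0 ⊢ (p1 ∧ p0)
        [Ax] p1 ⊢ p1
        [Ax] p0 ⊢ p0
  [Wk] p1, p0, (p0 ∧ p1), (p1 ∧ p0) ⊢ (p1 ∧ p0)
    [Wk] p1, p0, (p0 ∧ p1) ⊢ (p1 ∧ p0)
      [∧I] p1, p0 ⊢ (p1 ∧ p0)
        [Ax] p1 ⊢ p1
        [Ax] p0 ⊢ p0

Result: YES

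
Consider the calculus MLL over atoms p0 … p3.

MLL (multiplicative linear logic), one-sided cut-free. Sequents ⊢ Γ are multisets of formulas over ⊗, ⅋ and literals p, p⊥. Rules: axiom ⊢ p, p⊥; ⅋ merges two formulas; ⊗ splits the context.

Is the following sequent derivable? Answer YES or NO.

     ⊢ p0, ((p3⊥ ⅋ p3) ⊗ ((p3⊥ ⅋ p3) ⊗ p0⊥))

Derivation (root first):
[⊗]  ⊢ p0, ((p3⊥ ⅋ p3) ⊗ ((p3⊥ ⅋ p3) ⊗ p0⊥))
  [⅋]  ⊢ (p3⊥ ⅋ p3)
    [Ax]  ⊢ p3, p3⊥
  [⊗]  ⊢ p0, ((p3⊥ ⅋ p3) ⊗ p0⊥)
    [⅋]  ⊢ (p3⊥ ⅋ p3)
      [Ax]  ⊢ p3, p3⊥
    [Ax]  ⊢ p0, p0⊥

Result: YES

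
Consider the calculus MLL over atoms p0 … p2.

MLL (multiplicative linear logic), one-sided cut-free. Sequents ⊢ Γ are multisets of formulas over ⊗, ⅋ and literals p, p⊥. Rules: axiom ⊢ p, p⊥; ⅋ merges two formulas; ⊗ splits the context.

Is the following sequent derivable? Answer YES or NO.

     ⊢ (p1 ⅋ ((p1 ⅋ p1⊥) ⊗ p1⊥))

Proof tree:
[⅋]  ⊢ (p1 ⅋ ((p1 ⅋ p1⊥) ⊗ p1⊥))
  [⊗]  ⊢ p1, ((p1 ⅋ p1⊥) ⊗ p1⊥)
    [⅋]  ⊢ (p1 ⅋ p1⊥)
      [Ax]  ⊢ p1, p1⊥
    [Ax]  ⊢ p1, p1⊥

Result: YES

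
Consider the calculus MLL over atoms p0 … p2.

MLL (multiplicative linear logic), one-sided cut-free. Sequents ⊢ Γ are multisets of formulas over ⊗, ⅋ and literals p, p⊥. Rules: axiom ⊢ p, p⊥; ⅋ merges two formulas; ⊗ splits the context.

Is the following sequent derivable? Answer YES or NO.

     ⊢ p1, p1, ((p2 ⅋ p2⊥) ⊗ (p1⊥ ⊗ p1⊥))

Proof tree:
[⊗]  ⊢ p1, p1, ((p2 ⅋ p2⊥) ⊗ (p1⊥ ⊗ p1⊥))
  [⅋]  ⊢ (p2 ⅋ p2⊥)
    [Ax]  ⊢ p2, p2⊥
  [⊗]  ⊢ p1, p1, (p1⊥ ⊗ p1⊥)
    [Ax]  ⊢ p1, p1⊥
    [Ax]  ⊢ p1, p1⊥

Result: YES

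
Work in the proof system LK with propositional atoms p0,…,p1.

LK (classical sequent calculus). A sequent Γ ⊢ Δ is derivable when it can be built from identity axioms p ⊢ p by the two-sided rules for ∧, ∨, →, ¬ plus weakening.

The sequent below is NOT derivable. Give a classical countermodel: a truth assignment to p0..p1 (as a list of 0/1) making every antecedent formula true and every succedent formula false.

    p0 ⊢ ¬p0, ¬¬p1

Enumerate valuations to refute Γ ⊢ Δ:
  v=00: Γ:[p0=F] Δ:[¬p0=T, ¬¬p1=F] refutes=False
  v=01: Γ:[p0=F] Δ:[¬p0=T, ¬¬p1=T] refutes=False
  v=10: Γ:[p0=T] Δ:[¬p0=F, ¬¬p1=F] refutes=True  ← countermodel

Result: [1, 0]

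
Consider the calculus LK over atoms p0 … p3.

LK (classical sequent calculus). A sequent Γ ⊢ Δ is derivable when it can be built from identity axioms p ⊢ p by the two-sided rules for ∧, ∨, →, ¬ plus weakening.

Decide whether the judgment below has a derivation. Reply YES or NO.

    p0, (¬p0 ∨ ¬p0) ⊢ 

Derivation trace:
[∨L] p0, (¬p0 ∨ ¬p0) ⊢ 
  [¬L] p0, ¬p0 ⊢ 
    [Ax] p0 ⊢ p0
  [¬L] p0, ¬p0 ⊢ 
    [Ax] p0 ⊢ p0

Result: YES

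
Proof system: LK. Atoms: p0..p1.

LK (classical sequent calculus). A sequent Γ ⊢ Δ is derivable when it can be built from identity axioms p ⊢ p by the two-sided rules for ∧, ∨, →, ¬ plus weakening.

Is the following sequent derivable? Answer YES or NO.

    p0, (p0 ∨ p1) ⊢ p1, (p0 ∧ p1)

Enumerate valuations to refute Γ ⊢ Δ:
  v=00: Γ:[p0=F, (p0 ∨ p1)=F] Δ:[p1=F, (p0 ∧ p1)=F] refutes=False
  v=01: Γ:[p0=F, (p0 ∨ p1)=T] Δ:[p1=T, (p0 ∧ p1)=F] refutes=False
  v=10: Γ:[p0=T, (p0 ∨ p1)=T] Δ:[p1=F, (p0 ∧ p1)=F] refutes=True  ← countermodel

Result: NO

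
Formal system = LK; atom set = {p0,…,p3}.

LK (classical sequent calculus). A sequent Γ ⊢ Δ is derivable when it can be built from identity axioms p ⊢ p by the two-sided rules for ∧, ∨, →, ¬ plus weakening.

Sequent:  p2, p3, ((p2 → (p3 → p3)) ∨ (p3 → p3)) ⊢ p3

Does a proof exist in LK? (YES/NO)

Proof tree:
[∨L] p2, p3, ((p2 → (p3 → p3)) ∨ (p3 → p3)) ⊢ p3
  [→L] p2, p3, (p2 → (p3 → p3)) ⊢ p3
    [Ax] p2 ⊢ p2
    [→L] p3, (p3 → p3) ⊢ p3
      [Ax] p3 ⊢ p3
      [Ax] p3 ⊢ p3
  [→L] p3, (p3 → p3) ⊢ p3
    [Ax] p3 ⊢ p3
    [Ax] p3 ⊢ p3

Result: YES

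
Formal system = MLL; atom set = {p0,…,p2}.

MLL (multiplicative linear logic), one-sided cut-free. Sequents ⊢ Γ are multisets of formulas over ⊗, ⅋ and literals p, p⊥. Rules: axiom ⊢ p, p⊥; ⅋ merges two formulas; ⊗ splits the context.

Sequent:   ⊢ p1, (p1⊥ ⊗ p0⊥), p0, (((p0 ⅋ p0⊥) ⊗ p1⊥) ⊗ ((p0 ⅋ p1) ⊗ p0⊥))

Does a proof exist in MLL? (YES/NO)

Proof tree:
[⊗]  ⊢ p1, (p1⊥ ⊗ p0⊥), p0, (((p0 ⅋ p0⊥) ⊗ p1⊥) ⊗ ((p0 ⅋ p1) ⊗ p0⊥))
  [⊗]  ⊢ p1, ((p0 ⅋ p0⊥) ⊗ p1⊥)
    [⅋]  ⊢ (p0 ⅋ p0⊥)
      [Ax]  ⊢ p0, p0⊥
    [Ax]  ⊢ p1, p1⊥
  [⊗]  ⊢ (p1⊥ ⊗ p0⊥), p0, ((p0 ⅋ p1) ⊗ p0⊥)
    [⅋]  ⊢ (p1⊥ ⊗ p0⊥), (p0 ⅋ p1)
      [⊗]  ⊢ p1, p0, (p1⊥ ⊗ p0⊥)
        [Ax]  ⊢ p1, p1⊥
        [Ax]  ⊢ p0, p0⊥
    [Ax]  ⊢ p0, p0⊥

Result: YES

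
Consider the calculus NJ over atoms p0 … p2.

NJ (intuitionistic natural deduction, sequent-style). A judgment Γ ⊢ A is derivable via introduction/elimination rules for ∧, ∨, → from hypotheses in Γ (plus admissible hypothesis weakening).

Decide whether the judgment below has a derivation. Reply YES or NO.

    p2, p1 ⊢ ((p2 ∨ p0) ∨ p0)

Proof tree:
[∨I₁] p2, p1 ⊢ ((p2 ∨ p0) ∨ p0)
  [Wk] p2, p1 ⊢ (p2 ∨ p0)
    [∨I₁] p2 ⊢ (p2 ∨ p0)
      [Ax] p2 ⊢ p2

Result: YES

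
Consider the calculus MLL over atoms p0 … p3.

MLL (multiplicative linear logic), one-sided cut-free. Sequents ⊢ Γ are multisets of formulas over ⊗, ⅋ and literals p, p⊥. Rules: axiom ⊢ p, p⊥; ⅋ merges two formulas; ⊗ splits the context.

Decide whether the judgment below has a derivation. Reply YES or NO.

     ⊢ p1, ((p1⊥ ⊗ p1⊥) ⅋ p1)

Derivation trace:
[⅋]  ⊢ p1, ((p1⊥ ⊗ p1⊥) ⅋ p1)
  [⊗]  ⊢ p1, p1, (p1⊥ ⊗ p1⊥)
    [Ax]  ⊢ p1, p1⊥
    [Ax]  ⊢ p1, p1⊥

Result: YES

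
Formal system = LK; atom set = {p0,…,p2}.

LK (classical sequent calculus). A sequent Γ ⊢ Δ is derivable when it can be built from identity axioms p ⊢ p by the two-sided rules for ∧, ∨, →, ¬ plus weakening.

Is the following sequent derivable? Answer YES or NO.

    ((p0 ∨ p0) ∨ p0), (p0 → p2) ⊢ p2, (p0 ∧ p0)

Proof tree:
[→L] ((p0 ∨ p0) ∨ p0), (p0 → p2) ⊢ p2, (p0 ∧ p0)
  [∨L] ((p0 ∨ p0) ∨ p0) ⊢ (p0 ∧ p0), p0
    [∨L] (p0 ∨ p0) ⊢ (p0 ∧ p0), p0
      [Ax] p0 ⊢ p0
      [∧R] p0 ⊢ (p0 ∧ p0)
        [Ax] p0 ⊢ p0
        [Ax] p0 ⊢ p0
    [∧R] p0 ⊢ (p0 ∧ p0)
      [Ax] p0 ⊢ p0
      [Ax] p0 ⊢ p0
  [Ax] p2 ⊢ p2

Result: YES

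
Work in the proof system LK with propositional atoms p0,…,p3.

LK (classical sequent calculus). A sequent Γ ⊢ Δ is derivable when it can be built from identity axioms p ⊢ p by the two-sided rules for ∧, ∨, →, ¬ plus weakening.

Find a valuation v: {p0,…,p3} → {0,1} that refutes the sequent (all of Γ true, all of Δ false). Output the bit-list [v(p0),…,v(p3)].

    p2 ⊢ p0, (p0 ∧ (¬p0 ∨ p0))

Search for a countermodel by truth-table:
  v=0000: Γ:[p2=F] Δ:[p0=F, (p0 ∧ (¬p0 ∨ p0))=F] refutes=False
  v=0001: Γ:[p2=F] Δ:[p0=F, (p0 ∧ (¬p0 ∨ p0))=F] refutes=False
  v=0010: Γ:[p2=T] Δ:[p0=F, (p0 ∧ (¬p0 ∨ p0))=F] refutes=True  ← countermodel

Result: [0, 0, 1, 0]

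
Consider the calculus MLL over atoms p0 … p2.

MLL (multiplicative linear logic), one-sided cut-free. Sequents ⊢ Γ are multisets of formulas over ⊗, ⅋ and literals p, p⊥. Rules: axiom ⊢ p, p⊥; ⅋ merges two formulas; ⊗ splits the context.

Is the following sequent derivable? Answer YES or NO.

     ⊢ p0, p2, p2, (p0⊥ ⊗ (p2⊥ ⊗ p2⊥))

Derivation trace:
[⊗]  ⊢ p0, p2, p2, (p0⊥ ⊗ (p2⊥ ⊗ p2⊥))
  [Ax]  ⊢ p0, p0⊥
  [⊗]  ⊢ p2, p2, (p2⊥ ⊗ p2⊥)
    [Ax]  ⊢ p2, p2⊥
    [Ax]  ⊢ p2, p2⊥

Result: YES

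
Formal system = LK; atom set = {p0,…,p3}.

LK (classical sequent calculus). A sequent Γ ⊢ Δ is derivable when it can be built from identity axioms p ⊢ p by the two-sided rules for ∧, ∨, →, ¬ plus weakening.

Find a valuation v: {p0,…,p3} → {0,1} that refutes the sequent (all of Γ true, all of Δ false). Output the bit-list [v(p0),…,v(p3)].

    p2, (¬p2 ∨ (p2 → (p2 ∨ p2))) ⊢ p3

Enumerate valuations to refute Γ ⊢ Δ:
  v=0000: Γ:[p2=F, (¬p2 ∨ (p2 → (p2 ∨ p2)))=T] Δ:[p3=F] refutes=False
  v=0001: Γ:[p2=F, (¬p2 ∨ (p2 → (p2 ∨ p2)))=T] Δ:[p3=T] refutes=False
  v=0010: Γ:[p2=T, (¬p2 ∨ (p2 → (p2 ∨ p2)))=T] Δ:[p3=F] refutes=True  ← countermodel

Result: [0, 0, 1, 0]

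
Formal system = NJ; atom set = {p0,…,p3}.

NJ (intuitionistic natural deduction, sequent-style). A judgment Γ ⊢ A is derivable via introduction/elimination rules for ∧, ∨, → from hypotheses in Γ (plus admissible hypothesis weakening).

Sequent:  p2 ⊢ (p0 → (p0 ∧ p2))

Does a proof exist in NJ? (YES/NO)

Derivation trace:
[→I] p2 ⊢ (p0 → (p0 ∧ p2))
  [∧I] p2, p0 ⊢ (p0 ∧ p2)
    [Ax] p0 ⊢ p0
    [Ax] p2 ⊢ p2

Result: YES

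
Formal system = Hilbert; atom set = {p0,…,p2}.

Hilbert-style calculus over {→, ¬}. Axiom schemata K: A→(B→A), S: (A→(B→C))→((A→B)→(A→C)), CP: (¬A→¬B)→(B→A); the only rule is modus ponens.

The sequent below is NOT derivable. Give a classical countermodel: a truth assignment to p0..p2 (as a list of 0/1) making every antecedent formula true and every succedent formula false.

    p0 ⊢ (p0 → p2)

Enumerate valuations to refute Γ ⊢ Δ:
  v=000: Γ:[p0=F] Δ:[(p0 → p2)=T] refutes=False
  v=001: Γ:[p0=F] Δ:[(p0 → p2)=T] refutes=False
  v=010: Γ:[p0=F] Δ:[(p0 → p2)=T] refutes=False
  v=011: Γ:[p0=F] Δ:[(p0 → p2)=T] refutes=False
  v=100: Γ:[p0=T] Δ:[(p0 → p2)=F] refutes=True  ← countermodel

Result: [1, 0, 0]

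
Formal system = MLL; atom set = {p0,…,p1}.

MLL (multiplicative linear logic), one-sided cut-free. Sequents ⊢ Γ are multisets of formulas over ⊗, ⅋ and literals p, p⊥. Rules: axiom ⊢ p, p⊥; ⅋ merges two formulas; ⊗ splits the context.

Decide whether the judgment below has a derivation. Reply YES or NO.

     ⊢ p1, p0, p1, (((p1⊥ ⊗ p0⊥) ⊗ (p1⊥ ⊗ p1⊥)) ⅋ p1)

Derivation (root first):
[⅋]  ⊢ p1, p0, p1, (((p1⊥ ⊗ p0⊥) ⊗ (p1⊥ ⊗ p1⊥)) ⅋ p1)
  [⊗]  ⊢ p1, p0, p1, p1, ((p1⊥ ⊗ p0⊥) ⊗ (p1⊥ ⊗ p1⊥))
    [⊗]  ⊢ p1, p0, (p1⊥ ⊗ p0⊥)
      [Ax]  ⊢ p1, p1⊥
      [Ax]  ⊢ p0, p0⊥
    [⊗]  ⊢ p1, p1, (p1⊥ ⊗ p1⊥)
      [Ax]  ⊢ p1, p1⊥
      [Ax]  ⊢ p1, p1⊥

Result: YES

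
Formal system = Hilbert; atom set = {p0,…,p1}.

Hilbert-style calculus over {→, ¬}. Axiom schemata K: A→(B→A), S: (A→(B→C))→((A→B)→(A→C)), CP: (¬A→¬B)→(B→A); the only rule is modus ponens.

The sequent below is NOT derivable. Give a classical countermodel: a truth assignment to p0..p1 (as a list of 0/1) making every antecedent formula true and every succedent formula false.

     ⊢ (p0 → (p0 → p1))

Enumerate valuations to refute Γ ⊢ Δ:
  v=00: Γ:[] Δ:[(p0 → (p0 → p1))=T] refutes=False
  v=01: Γ:[] Δ:[(p0 → (p0 → p1))=T] refutes=False
  v=10: Γ:[] Δ:[(p0 → (p0 → p1))=F] refutes=True  ← countermodel

Result: [1, 0]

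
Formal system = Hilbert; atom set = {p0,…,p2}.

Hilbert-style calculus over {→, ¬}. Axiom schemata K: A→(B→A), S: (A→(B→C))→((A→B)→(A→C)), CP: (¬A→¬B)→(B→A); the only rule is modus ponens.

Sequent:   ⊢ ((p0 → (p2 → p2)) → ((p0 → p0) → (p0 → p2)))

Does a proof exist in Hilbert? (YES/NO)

Search for a countermodel by truth-table:
  v=000: Γ:[] Δ:[((p0 → (p2 → p2)) → ((p0 → p0) → (p0 → p2)))=T] refutes=False
  v=001: Γ:[] Δ:[((p0 → (p2 → p2)) → ((p0 → p0) → (p0 → p2)))=T] refutes=False
  v=010: Γ:[] Δ:[((p0 → (p2 → p2)) → ((p0 → p0) → (p0 → p2)))=T] refutes=False
  v=011: Γ:[] Δ:[((p0 → (p2 → p2)) → ((p0 → p0) → (p0 → p2)))=T] refutes=False
  v=100: Γ:[] Δ:[((p0 → (p2 → p2)) → ((p0 → p0) → (p0 → p2)))=F] refutes=True  ← countermodel

Result: NO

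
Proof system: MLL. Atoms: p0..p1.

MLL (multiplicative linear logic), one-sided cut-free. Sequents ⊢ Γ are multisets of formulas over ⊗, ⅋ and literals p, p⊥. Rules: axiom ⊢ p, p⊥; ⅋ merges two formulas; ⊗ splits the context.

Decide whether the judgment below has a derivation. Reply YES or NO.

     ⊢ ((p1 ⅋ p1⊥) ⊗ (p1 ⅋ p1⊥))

Proof tree:
[⊗]  ⊢ ((p1 ⅋ p1⊥) ⊗ (p1 ⅋ p1⊥))
  [⅋]  ⊢ (p1 ⅋ p1⊥)
    [Ax]  ⊢ p1, p1⊥
  [⅋]  ⊢ (p1 ⅋ p1⊥)
    [Ax]  ⊢ p1, p1⊥

Result: YES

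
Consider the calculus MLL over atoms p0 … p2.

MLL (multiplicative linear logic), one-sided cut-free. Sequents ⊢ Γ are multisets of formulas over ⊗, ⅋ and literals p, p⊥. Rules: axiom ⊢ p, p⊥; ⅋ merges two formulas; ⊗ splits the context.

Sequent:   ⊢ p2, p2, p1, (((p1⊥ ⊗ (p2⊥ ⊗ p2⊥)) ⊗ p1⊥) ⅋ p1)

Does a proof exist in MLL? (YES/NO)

Derivation trace:
[⅋]  ⊢ p2, p2, p1, (((p1⊥ ⊗ (p2⊥ ⊗ p2⊥)) ⊗ p1⊥) ⅋ p1)
  [⊗]  ⊢ p1, p2, p2, p1, ((p1⊥ ⊗ (p2⊥ ⊗ p2⊥)) ⊗ p1⊥)
    [⊗]  ⊢ p1, p2, p2, (p1⊥ ⊗ (p2⊥ ⊗ p2⊥))
      [Ax]  ⊢ p1, p1⊥
      [⊗]  ⊢ p2, p2, (p2⊥ ⊗ p2⊥)
        [Ax]  ⊢ p2, p2⊥
        [Ax]  ⊢ p2, p2⊥
    [Ax]  ⊢ p1, p1⊥

Result: YES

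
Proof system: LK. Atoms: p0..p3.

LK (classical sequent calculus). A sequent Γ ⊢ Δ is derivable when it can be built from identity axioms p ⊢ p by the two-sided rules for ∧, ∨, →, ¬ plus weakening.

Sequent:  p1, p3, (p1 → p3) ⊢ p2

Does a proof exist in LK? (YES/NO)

Enumerate valuations to refute Γ ⊢ Δ:
  v=0000: Γ:[p1=F, p3=F, (p1 → p3)=T] Δ:[p2=F] refutes=False
  v=0001: Γ:[p1=F, p3=T, (p1 → p3)=T] Δ:[p2=F] refutes=False
  v=0010: Γ:[p1=F, p3=F, (p1 → p3)=T] Δ:[p2=T] refutes=False
  v=0011: Γ:[p1=F, p3=T, (p1 → p3)=T] Δ:[p2=T] refutes=False
  v=0100: Γ:[p1=T, p3=F, (p1 → p3)=F] Δ:[p2=F] refutes=False
  v=0101: Γ:[p1=T, p3=T, (p1 → p3)=T] Δ:[p2=F] refutes=True  ← countermodel

Result: NO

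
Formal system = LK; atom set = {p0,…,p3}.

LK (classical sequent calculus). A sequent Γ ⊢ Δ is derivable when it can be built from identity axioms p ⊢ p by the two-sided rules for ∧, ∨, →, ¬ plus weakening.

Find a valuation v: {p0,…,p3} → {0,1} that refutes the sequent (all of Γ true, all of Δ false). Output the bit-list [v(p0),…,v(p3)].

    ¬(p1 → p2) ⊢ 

Search for a countermodel by truth-table:
  v=0000: Γ:[¬(p1 → p2)=F] Δ:[] refutes=False
  v=0001: Γ:[¬(p1 → p2)=F] Δ:[] refutes=False
  v=0010: Γ:[¬(p1 → p2)=F] Δ:[] refutes=False
  v=0011: Γ:[¬(p1 → p2)=F] Δ:[] refutes=False
  v=0100: Γ:[¬(p1 → p2)=T] Δ:[] refutes=True  ← countermodel

Result: [0, 1, 0, 0]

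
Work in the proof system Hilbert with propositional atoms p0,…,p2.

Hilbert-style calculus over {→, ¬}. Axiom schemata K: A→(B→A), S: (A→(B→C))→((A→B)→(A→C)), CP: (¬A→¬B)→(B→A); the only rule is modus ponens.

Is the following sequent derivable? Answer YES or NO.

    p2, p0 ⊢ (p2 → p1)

Enumerate valuations to refute Γ ⊢ Δ:
  v=000: Γ:[p2=F, p0=F] Δ:[(p2 → p1)=T] refutes=False
  v=001: Γ:[p2=T, p0=F] Δ:[(p2 → p1)=F] refutes=False
  v=010: Γ:[p2=F, p0=F] Δ:[(p2 → p1)=T] refutes=False
  v=011: Γ:[p2=T, p0=F] Δ:[(p2 → p1)=T] refutes=False
  v=100: Γ:[p2=F, p0=T] Δ:[(p2 → p1)=T] refutes=False
  v=101: Γ:[p2=T, p0=T] Δ:[(p2 → p1)=F] refutes=True  ← countermodel

Result: NO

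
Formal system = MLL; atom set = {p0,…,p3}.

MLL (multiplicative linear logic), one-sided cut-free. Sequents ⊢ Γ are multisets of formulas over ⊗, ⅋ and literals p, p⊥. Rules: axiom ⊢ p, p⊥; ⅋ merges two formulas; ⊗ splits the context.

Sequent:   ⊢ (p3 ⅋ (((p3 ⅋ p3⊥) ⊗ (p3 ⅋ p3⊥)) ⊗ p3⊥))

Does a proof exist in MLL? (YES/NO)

Derivation (root first):
[⅋]  ⊢ (p3 ⅋ (((p3 ⅋ p3⊥) ⊗ (p3 ⅋ p3⊥)) ⊗ p3⊥))
  [⊗]  ⊢ p3, (((p3 ⅋ p3⊥) ⊗ (p3 ⅋ p3⊥)) ⊗ p3⊥)
    [⊗]  ⊢ ((p3 ⅋ p3⊥) ⊗ (p3 ⅋ p3⊥))
      [⅋]  ⊢ (p3 ⅋ p3⊥)
        [Ax]  ⊢ p3, p3⊥
      [⅋]  ⊢ (p3 ⅋ p3⊥)
        [Ax]  ⊢ p3, p3⊥
    [Ax]  ⊢ p3, p3⊥

Result: YES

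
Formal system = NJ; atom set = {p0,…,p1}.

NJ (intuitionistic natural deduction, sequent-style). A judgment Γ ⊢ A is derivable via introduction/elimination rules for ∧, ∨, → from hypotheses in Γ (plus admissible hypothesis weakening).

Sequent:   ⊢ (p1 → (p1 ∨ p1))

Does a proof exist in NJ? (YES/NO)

Derivation (root first):
[→I]  ⊢ (p1 → (p1 ∨ p1))
  [∨I₁] p1 ⊢ (p1 ∨ p1)
    [Ax] p1 ⊢ p1

Result: YES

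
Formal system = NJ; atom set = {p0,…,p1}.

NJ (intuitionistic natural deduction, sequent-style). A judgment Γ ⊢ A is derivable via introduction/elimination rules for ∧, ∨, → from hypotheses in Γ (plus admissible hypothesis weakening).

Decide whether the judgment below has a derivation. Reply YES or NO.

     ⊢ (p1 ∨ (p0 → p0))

Proof tree:
[∨I₂]  ⊢ (p1 ∨ (p0 → p0))
  [→I]  ⊢ (p0 → p0)
    [Ax] p0 ⊢ p0

Result: YES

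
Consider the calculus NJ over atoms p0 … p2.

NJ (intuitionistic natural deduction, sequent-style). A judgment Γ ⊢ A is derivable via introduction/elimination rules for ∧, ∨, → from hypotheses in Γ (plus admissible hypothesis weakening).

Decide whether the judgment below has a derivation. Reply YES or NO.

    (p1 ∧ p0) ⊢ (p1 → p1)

Derivation (root first):
[Wk] (p1 ∧ p0) ⊢ (p1 → p1)
  [→I]  ⊢ (p1 → p1)
    [Ax] p1 ⊢ p1

Result: YES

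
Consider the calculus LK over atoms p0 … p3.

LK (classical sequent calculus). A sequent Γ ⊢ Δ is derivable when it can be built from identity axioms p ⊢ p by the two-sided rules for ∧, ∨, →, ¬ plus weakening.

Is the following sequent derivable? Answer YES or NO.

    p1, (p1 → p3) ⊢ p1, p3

Derivation trace:
[→L] p1, (p1 → p3) ⊢ p1, p3
  [Ax] p1 ⊢ p1
  [WR] p3 ⊢ p3, p1
    [Ax] p3 ⊢ p3

Result: YES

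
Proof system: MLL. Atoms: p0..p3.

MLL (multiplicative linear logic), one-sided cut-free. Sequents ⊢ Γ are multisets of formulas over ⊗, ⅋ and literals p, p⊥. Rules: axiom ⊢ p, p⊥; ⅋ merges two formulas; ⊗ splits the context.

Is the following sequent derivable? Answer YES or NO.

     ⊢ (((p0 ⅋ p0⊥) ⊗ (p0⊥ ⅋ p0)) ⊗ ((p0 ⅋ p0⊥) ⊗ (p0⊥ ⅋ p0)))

Derivation trace:
[⊗]  ⊢ (((p0 ⅋ p0⊥) ⊗ (p0⊥ ⅋ p0)) ⊗ ((p0 ⅋ p0⊥) ⊗ (p0⊥ ⅋ p0)))
  [⊗]  ⊢ ((p0 ⅋ p0⊥) ⊗ (p0⊥ ⅋ p0))
    [⅋]  ⊢ (p0 ⅋ p0⊥)
      [Ax]  ⊢ p0, p0⊥
    [⅋]  ⊢ (p0⊥ ⅋ p0)
      [Ax]  ⊢ p0, p0⊥
  [⊗]  ⊢ ((p0 ⅋ p0⊥) ⊗ (p0⊥ ⅋ p0))
    [⅋]  ⊢ (p0 ⅋ p0⊥)
      [Ax]  ⊢ p0, p0⊥
    [⅋]  ⊢ (p0⊥ ⅋ p0)
      [Ax]  ⊢ p0, p0⊥

Result: YES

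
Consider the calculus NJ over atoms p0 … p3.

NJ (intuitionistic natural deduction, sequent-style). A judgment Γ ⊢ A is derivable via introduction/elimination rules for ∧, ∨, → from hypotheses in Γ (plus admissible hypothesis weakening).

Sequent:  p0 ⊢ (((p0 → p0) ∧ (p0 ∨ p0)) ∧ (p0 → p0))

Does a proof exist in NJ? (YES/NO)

Derivation trace:
[∧I] p0 ⊢ (((p0 → p0) ∧ (p0 ∨ p0)) ∧ (p0 → p0))
  [∧I] p0 ⊢ ((p0 → p0) ∧ (p0 ∨ p0))
    [→I]  ⊢ (p0 → p0)
      [Ax] p0 ⊢ p0
    [∨I₁] p0 ⊢ (p0 ∨ p0)
      [Ax] p0 ⊢ p0
  [→I]  ⊢ (p0 → p0)
    [Ax] p0 ⊢ p0

Result: YES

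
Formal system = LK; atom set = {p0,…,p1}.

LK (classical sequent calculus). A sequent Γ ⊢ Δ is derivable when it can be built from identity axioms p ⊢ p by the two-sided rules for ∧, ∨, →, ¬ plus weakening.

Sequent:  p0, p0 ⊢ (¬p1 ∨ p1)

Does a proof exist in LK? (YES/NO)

Proof tree:
[WL] p0, p0 ⊢ (¬p1 ∨ p1)
  [∨R] p0 ⊢ (¬p1 ∨ p1)
    [¬R] p0 ⊢ p1, ¬p1
      [WL] p1, p0 ⊢ p1
        [Ax] p1 ⊢ p1

Result: YES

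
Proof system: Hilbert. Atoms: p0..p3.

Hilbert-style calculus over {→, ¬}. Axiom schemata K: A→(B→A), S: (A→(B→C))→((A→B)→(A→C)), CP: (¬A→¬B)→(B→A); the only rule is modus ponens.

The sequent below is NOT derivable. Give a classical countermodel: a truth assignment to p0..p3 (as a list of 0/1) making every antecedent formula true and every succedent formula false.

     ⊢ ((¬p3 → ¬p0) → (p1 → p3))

Enumerate valuations to refute Γ ⊢ Δ:
  v=0000: Γ:[] Δ:[((¬p3 → ¬p0) → (p1 → p3))=T] refutes=False
  v=0001: Γ:[] Δ:[((¬p3 → ¬p0) → (p1 → p3))=T] refutes=False
  v=0010: Γ:[] Δ:[((¬p3 → ¬p0) → (p1 → p3))=T] refutes=False
  v=0011: Γ:[] Δ:[((¬p3 → ¬p0) → (p1 → p3))=T] refutes=False
  v=0100: Γ:[] Δ:[((¬p3 → ¬p0) → (p1 → p3))=F] refutes=True  ← countermodel

Result: [0, 1, 0, 0]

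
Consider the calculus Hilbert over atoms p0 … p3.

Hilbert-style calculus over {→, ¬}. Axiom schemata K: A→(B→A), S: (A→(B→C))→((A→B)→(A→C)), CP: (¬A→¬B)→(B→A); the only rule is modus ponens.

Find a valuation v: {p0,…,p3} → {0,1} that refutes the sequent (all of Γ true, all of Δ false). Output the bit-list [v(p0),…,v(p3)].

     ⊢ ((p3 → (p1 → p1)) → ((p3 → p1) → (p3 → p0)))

Truth-table refutation:
  v=0000: Γ:[] Δ:[((p3 → (p1 → p1)) → ((p3 → p1) → (p3 → p0)))=T] refutes=False
  v=0001: Γ:[] Δ:[((p3 → (p1 → p1)) → ((p3 → p1) → (p3 → p0)))=T] refutes=False
  v=0010: Γ:[] Δ:[((p3 → (p1 → p1)) → ((p3 → p1) → (p3 → p0)))=T] refutes=False
  v=0011: Γ:[] Δ:[((p3 → (p1 → p1)) → ((p3 → p1) → (p3 → p0)))=T] refutes=False
  v=0100: Γ:[] Δ:[((p3 → (p1 → p1)) → ((p3 → p1) → (p3 → p0)))=T] refutes=False
  v=0101: Γ:[] Δ:[((p3 → (p1 → p1)) → ((p3 → p1) → (p3 → p0)))=F] refutes=True  ← countermodel

Result: [0, 1, 0, 1]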